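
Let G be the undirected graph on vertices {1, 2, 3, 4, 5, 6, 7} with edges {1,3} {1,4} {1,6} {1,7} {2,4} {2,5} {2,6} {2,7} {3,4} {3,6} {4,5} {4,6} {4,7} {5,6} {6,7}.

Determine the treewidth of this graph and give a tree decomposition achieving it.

Treewidth 3.
Bags: B1 = {2, 4, 6, 7}  B2 = {1, 4, 6, 7}  B3 = {2, 4, 5, 6}  B4 = {1, 3, 4, 6}
Tree: B1–B2, B1–B3, B2–B4

Each bag holds 4 vertices, so the decomposition has width 3, which upper-bounds the treewidth. Conversely, {1, 3, 4, 6} is a clique of size 4, and the vertices of any clique must share a bag in every tree decomposition; so some bag has ≥ 4 vertices and tw(G) ≥ 3. The upper and lower bounds meet at 3, so that is the treewidth.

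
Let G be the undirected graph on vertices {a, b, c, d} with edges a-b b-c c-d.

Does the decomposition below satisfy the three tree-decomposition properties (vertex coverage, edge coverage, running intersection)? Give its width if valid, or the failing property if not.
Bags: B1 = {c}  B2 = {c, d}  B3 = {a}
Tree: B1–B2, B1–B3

No — vertex b appears in no bag.

A tree decomposition must satisfy three properties: every vertex lies in some bag; for every edge, both endpoints lie together in some bag; and for every vertex, the bags containing it form a connected subtree. Here vertex b appears in no bag, so the decomposition is invalid.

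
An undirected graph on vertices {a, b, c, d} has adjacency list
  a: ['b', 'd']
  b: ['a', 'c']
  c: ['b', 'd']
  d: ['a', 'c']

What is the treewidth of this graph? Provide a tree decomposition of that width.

Treewidth 2.
Bags: B1 = {a, b, d}  B2 = {b, c, d}
Tree: B1–B2

The largest bag has 3 vertices, giving width 2; this decomposition certifies tw(G) ≤ 2. Since b–a–d–c–b is a cycle in G, G is not acyclic. Forests are exactly the graphs of treewidth ≤ 1, so tw(G) ≥ 2. Hence tw(G) = 2 exactly.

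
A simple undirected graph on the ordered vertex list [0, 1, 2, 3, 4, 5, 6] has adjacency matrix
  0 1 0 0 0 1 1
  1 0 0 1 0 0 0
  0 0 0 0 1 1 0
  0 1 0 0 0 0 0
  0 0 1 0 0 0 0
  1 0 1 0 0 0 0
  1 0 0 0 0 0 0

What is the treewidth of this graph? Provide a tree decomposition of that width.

Treewidth 1.
Bags: B1 = {0, 6}  B2 = {0, 5}  B3 = {0, 1}  B4 = {2, 5}  B5 = {2, 4}  B6 = {1, 3}
Tree: B1–B2, B2–B3, B2–B4, B4–B5, B3–B6

Each bag holds 2 vertices, so the decomposition has width 1, which upper-bounds the treewidth. Since G has at least one edge (e.g. 0–6), it is not an edgeless graph, so tw(G) ≥ 1. Combining the bounds, tw(G) = 1.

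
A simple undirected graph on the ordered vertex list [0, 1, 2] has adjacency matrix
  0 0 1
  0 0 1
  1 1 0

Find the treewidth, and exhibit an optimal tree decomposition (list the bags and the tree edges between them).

Treewidth 1.
Bags: B1 = {1, 2}  B2 = {0, 2}
Tree: B1–B2

The largest bag has 2 vertices, giving width 1; this decomposition certifies tw(G) ≤ 1. Since G has at least one edge (e.g. 1–2), it is not an edgeless graph, so tw(G) ≥ 1. Therefore the treewidth is 1.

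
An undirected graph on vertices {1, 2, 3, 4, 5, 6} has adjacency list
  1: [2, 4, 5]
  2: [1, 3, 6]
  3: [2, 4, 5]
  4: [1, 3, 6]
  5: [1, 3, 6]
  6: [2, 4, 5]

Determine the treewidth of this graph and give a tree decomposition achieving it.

Treewidth 3.
One optimal decomposition is:
Bags: B1 = {1, 3, 4, 6}  B2 = {1, 3, 5, 6}  B3 = {1, 2, 3, 6}
Tree: B1–B2, B2–B3

Each bag holds 4 vertices, so the decomposition has width 3, which upper-bounds the treewidth. For the lower bound: the 4 vertex sets {1,4}, {5,6}, {3}, {2} are disjoint, each induces a connected subgraph, and every pair is joined by at least one edge of G. Contracting each set to a single vertex therefore yields K_{4} as a minor, and since treewidth is minor-monotone, tw(G) ≥ tw(K_{4}) = 3. Combining the bounds, tw(G) = 3.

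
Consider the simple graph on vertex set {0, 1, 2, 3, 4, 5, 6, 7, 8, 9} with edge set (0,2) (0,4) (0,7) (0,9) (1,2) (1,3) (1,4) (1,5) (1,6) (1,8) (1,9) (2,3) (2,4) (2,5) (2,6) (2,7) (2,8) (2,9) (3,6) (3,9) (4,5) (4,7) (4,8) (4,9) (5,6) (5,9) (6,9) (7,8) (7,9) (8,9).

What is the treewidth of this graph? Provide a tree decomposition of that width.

Treewidth 4.
One such decomposition:
Bags: B1 = {2, 4, 7, 8, 9}  B2 = {0, 2, 4, 7, 9}  B3 = {1, 2, 4, 8, 9}  B4 = {1, 2, 4, 5, 9}  B5 = {1, 2, 5, 6, 9}  B6 = {1, 2, 3, 6, 9}
Tree: B1–B2, B1–B3, B3–B4, B4–B5, B5–B6

The largest bag has 5 vertices, giving width 4; this decomposition certifies tw(G) ≤ 4. Conversely, {0, 2, 4, 7, 9} is a clique of size 5, and the vertices of any clique must share a bag in every tree decomposition; so some bag has ≥ 5 vertices and tw(G) ≥ 4. Therefore the treewidth is 4.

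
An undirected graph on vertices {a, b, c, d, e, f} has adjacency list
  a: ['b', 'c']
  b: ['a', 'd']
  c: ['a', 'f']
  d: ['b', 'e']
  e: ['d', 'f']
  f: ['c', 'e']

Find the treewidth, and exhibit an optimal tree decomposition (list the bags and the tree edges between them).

Treewidth 2.
One such decomposition:
Bags: B1 = {a, b, c}  B2 = {b, c, d}  B3 = {c, d, e}  B4 = {c, e, f}
Tree: B1–B2, B2–B3, B3–B4

Each bag holds 3 vertices, so the decomposition has width 2, which upper-bounds the treewidth. Since c–a–b–d–e–f–c is a cycle in G, G is not acyclic. Forests are exactly the graphs of treewidth ≤ 1, so tw(G) ≥ 2. Therefore the treewidth is 2.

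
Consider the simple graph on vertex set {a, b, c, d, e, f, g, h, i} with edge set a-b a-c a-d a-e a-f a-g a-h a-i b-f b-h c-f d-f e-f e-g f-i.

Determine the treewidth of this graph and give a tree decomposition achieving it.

The largest bag has 3 vertices, giving width 2; this decomposition certifies tw(G) ≤ 2. For the lower bound, the 3 vertices {a, e, g} are pairwise adjacent, and any tree decomposition puts a clique entirely inside one bag — forcing width ≥ 2. Combining the bounds, tw(G) = 2.

Treewidth 2.
One such decomposition:
Bags: B1 = {a, e, f}  B2 = {a, e, g}  B3 = {a, f, i}  B4 = {a, d, f}  B5 = {a, b, f}  B6 = {a, c, f}  B7 = {a, b, h}
Tree: B1–B2, B1–B3, B1–B4, B1–B5, B5–B6, B5–B7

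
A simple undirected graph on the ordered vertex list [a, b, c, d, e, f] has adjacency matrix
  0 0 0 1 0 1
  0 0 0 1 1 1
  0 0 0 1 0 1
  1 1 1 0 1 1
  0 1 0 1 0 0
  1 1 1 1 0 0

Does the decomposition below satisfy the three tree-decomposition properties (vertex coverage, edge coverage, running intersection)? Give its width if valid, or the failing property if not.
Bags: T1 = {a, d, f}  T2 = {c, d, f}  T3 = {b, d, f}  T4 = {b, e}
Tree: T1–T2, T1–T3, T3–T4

A tree decomposition must satisfy three properties: every vertex lies in some bag; for every edge, both endpoints lie together in some bag; and for every vertex, the bags containing it form a connected subtree. Here edge (d,e) lies in no bag, so the decomposition is invalid.

No — edge (d,e) lies in no bag.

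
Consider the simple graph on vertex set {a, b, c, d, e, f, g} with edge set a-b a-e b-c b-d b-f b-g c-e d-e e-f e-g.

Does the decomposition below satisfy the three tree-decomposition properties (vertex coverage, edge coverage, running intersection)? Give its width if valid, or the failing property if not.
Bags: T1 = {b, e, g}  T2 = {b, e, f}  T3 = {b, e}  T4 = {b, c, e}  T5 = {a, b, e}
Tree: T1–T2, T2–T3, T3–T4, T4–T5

No — vertex d appears in no bag.

A tree decomposition must satisfy three properties: every vertex lies in some bag; for every edge, both endpoints lie together in some bag; and for every vertex, the bags containing it form a connected subtree. Here vertex d appears in no bag, so the decomposition is invalid.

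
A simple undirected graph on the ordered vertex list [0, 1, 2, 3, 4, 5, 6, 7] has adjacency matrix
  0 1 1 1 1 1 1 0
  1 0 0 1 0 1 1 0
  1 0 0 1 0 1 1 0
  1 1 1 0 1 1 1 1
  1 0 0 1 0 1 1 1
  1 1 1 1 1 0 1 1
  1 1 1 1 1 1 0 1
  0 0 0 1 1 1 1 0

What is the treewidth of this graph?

4

A width-4 tree decomposition is:
Bags: B1 = {0, 3, 4, 5, 6}  B2 = {0, 1, 3, 5, 6}  B3 = {0, 2, 3, 5, 6}  B4 = {3, 4, 5, 6, 7}
Tree: B1–B2, B1–B3, B1–B4
Every bag has size at most 5, so the width is 5 − 1 = 4 and tw(G) ≤ 4. For the lower bound, the 5 vertices {0, 1, 3, 5, 6} are pairwise adjacent, and any tree decomposition puts a clique entirely inside one bag — forcing width ≥ 4. The upper and lower bounds meet at 4, so that is the treewidth.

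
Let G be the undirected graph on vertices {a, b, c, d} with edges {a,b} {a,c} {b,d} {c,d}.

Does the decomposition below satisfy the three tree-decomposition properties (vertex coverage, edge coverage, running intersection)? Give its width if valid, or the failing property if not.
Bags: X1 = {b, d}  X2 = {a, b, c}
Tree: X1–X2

No — edge (c,d) lies in no bag.

A tree decomposition must satisfy three properties: every vertex lies in some bag; for every edge, both endpoints lie together in some bag; and for every vertex, the bags containing it form a connected subtree. Here edge (c,d) lies in no bag, so the decomposition is invalid.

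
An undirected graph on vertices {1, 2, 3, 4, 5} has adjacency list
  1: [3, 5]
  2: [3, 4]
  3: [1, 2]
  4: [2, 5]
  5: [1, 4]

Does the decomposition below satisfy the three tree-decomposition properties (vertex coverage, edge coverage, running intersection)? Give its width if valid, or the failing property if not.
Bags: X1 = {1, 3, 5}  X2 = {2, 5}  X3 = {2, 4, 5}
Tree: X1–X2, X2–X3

A tree decomposition must satisfy three properties: every vertex lies in some bag; for every edge, both endpoints lie together in some bag; and for every vertex, the bags containing it form a connected subtree. Here edge (3,2) lies in no bag, so the decomposition is invalid.

No — edge (3,2) lies in no bag.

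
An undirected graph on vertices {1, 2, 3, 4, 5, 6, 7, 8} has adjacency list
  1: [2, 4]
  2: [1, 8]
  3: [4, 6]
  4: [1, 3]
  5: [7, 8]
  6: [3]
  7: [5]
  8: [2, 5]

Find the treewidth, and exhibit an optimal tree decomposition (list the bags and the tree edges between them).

Treewidth 1.
One optimal decomposition is:
Bags: B1 = {5, 7}  B2 = {5, 8}  B3 = {2, 8}  B4 = {1, 2}  B5 = {1, 4}  B6 = {3, 4}  B7 = {3, 6}
Tree: B1–B2, B2–B3, B3–B4, B4–B5, B5–B6, B6–B7

The largest bag has 2 vertices, giving width 1; this decomposition certifies tw(G) ≤ 1. Since G has at least one edge (e.g. 7–5), it is not an edgeless graph, so tw(G) ≥ 1. Combining the bounds, tw(G) = 1.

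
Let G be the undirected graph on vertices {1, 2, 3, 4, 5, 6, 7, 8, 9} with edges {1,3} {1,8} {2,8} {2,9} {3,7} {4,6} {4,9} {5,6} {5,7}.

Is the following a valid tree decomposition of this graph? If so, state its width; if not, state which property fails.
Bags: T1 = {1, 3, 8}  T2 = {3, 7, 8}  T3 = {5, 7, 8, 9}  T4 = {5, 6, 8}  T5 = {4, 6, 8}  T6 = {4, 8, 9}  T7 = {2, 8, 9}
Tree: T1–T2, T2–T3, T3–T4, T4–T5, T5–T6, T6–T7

No — bags containing vertex 9 are not connected in the tree.

A tree decomposition must satisfy three properties: every vertex lies in some bag; for every edge, both endpoints lie together in some bag; and for every vertex, the bags containing it form a connected subtree. Here bags containing vertex 9 are not connected in the tree, so the decomposition is invalid.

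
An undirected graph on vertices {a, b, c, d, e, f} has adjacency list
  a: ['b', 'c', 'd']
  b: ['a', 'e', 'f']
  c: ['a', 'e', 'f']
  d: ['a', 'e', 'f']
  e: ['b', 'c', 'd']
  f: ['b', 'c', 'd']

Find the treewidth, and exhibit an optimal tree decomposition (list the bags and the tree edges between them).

The largest bag has 4 vertices, giving width 3; this decomposition certifies tw(G) ≤ 3. For the lower bound: the 4 vertex sets {d,e}, {c,f}, {a}, {b} are disjoint, each induces a connected subgraph, and every pair is joined by at least one edge of G. Contracting each set to a single vertex therefore yields K_{4} as a minor, and since treewidth is minor-monotone, tw(G) ≥ tw(K_{4}) = 3. Combining the bounds, tw(G) = 3.

Treewidth 3.
Bags: B1 = {a, d, e, f}  B2 = {a, c, e, f}  B3 = {a, b, e, f}
Tree: B1–B2, B2–B3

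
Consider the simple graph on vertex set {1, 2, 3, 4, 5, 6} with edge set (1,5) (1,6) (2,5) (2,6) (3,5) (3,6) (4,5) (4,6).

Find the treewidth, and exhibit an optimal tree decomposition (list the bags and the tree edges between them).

Treewidth 2.
One optimal decomposition is:
Bags: B1 = {1, 5, 6}  B2 = {2, 5, 6}  B3 = {4, 5, 6}  B4 = {3, 5, 6}
Tree: B1–B2, B2–B3, B3–B4

Every bag has size at most 3, so the width is 3 − 1 = 2 and tw(G) ≤ 2. The edges 1–6–2–5–1 form a cycle, so G is not a tree and its treewidth is at least 2. Combining the bounds, tw(G) = 2.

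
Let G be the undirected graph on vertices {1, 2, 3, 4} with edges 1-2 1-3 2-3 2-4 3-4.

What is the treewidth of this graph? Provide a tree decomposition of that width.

The largest bag has 3 vertices, giving width 2; this decomposition certifies tw(G) ≤ 2. For the lower bound, the 3 vertices {1, 2, 3} are pairwise adjacent, and any tree decomposition puts a clique entirely inside one bag — forcing width ≥ 2. Combining the bounds, tw(G) = 2.

Treewidth 2.
Bags: B1 = {2, 3, 4}  B2 = {1, 2, 3}
Tree: B1–B2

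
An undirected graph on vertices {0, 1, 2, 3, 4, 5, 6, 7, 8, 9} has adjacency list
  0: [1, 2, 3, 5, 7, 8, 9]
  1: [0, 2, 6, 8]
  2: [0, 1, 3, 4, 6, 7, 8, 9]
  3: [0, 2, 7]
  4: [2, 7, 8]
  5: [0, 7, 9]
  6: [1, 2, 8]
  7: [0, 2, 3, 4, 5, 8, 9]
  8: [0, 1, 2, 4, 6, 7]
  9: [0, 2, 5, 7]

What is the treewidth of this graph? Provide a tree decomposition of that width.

Treewidth 3.
One optimal decomposition is:
Bags: B1 = {0, 2, 7, 8}  B2 = {0, 1, 2, 8}  B3 = {2, 4, 7, 8}  B4 = {0, 2, 3, 7}  B5 = {0, 2, 7, 9}  B6 = {0, 5, 7, 9}  B7 = {1, 2, 6, 8}
Tree: B1–B2, B1–B3, B1–B4, B4–B5, B5–B6, B2–B7

Each bag holds 4 vertices, so the decomposition has width 3, which upper-bounds the treewidth. Conversely, {0, 1, 2, 8} is a clique of size 4, and the vertices of any clique must share a bag in every tree decomposition; so some bag has ≥ 4 vertices and tw(G) ≥ 3. The upper and lower bounds meet at 3, so that is the treewidth.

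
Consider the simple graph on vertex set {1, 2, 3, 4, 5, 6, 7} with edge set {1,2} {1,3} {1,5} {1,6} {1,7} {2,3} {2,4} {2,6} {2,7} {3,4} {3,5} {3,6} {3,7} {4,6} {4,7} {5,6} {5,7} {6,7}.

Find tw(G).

A width-4 tree decomposition is:
Bags: B1 = {1, 3, 5, 6, 7}  B2 = {1, 2, 3, 6, 7}  B3 = {2, 3, 4, 6, 7}
Tree: B1–B2, B2–B3
Every bag has size at most 5, so the width is 5 − 1 = 4 and tw(G) ≤ 4. On the other hand G contains the 5-clique {1, 2, 3, 6, 7}. A clique must lie in a single bag of any decomposition, so no decomposition can have width below 4. Combining the bounds, tw(G) = 4.

4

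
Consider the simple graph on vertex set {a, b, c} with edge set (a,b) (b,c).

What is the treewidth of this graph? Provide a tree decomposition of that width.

Every bag has size at most 2, so the width is 2 − 1 = 1 and tw(G) ≤ 1. G has an edge, so its treewidth is at least 1. The upper and lower bounds meet at 1, so that is the treewidth.

Treewidth 1.
One such decomposition:
Bags: B1 = {b, c}  B2 = {a, b}
Tree: B1–B2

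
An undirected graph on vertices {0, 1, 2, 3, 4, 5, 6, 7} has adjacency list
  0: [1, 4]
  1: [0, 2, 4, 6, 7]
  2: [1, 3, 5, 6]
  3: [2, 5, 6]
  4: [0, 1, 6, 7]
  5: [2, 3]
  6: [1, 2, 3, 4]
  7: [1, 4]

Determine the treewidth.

2

A width-2 tree decomposition is:
Bags: B1 = {1, 2, 6}  B2 = {1, 4, 6}  B3 = {2, 3, 6}  B4 = {0, 1, 4}  B5 = {2, 3, 5}  B6 = {1, 4, 7}
Tree: B1–B2, B1–B3, B2–B4, B3–B5, B4–B6
Each bag holds 3 vertices, so the decomposition has width 2, which upper-bounds the treewidth. For the lower bound, the 3 vertices {1, 2, 6} are pairwise adjacent, and any tree decomposition puts a clique entirely inside one bag — forcing width ≥ 2. Therefore the treewidth is 2.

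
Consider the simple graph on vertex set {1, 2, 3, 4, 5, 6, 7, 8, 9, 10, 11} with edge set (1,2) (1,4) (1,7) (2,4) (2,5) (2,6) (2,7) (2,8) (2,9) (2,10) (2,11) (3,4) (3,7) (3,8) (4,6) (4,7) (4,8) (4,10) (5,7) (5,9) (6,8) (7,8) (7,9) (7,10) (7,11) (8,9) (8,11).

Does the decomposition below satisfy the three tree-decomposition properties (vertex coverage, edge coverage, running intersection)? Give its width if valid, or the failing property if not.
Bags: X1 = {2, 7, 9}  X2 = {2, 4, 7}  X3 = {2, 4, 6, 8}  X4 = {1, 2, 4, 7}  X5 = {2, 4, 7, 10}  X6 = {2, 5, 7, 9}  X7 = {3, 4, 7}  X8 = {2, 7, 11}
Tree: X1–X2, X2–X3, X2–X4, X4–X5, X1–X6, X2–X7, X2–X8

No — edge (9,8) lies in no bag.

A tree decomposition must satisfy three properties: every vertex lies in some bag; for every edge, both endpoints lie together in some bag; and for every vertex, the bags containing it form a connected subtree. Here edge (9,8) lies in no bag, so the decomposition is invalid.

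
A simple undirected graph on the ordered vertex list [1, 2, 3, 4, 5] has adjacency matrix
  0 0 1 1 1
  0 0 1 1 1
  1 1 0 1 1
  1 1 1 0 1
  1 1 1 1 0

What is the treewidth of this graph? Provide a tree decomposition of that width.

Treewidth 3.
Bags: B1 = {2, 3, 4, 5}  B2 = {1, 3, 4, 5}
Tree: B1–B2

Every bag has size at most 4, so the width is 4 − 1 = 3 and tw(G) ≤ 3. For the lower bound, the 4 vertices {1, 3, 4, 5} are pairwise adjacent, and any tree decomposition puts a clique entirely inside one bag — forcing width ≥ 3. The upper and lower bounds meet at 3, so that is the treewidth.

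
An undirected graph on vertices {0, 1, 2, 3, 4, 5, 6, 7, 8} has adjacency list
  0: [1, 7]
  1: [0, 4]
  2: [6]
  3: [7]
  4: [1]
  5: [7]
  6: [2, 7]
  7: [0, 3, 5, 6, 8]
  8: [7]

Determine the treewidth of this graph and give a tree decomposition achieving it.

Treewidth 1.
One optimal decomposition is:
Bags: B1 = {5, 7}  B2 = {0, 7}  B3 = {6, 7}  B4 = {2, 6}  B5 = {0, 1}  B6 = {3, 7}  B7 = {1, 4}  B8 = {7, 8}
Tree: B1–B2, B1–B3, B3–B4, B2–B5, B1–B6, B5–B7, B3–B8

The largest bag has 2 vertices, giving width 1; this decomposition certifies tw(G) ≤ 1. Any graph with an edge has treewidth ≥ 1, and G has the edge 5–7. Combining the bounds, tw(G) = 1.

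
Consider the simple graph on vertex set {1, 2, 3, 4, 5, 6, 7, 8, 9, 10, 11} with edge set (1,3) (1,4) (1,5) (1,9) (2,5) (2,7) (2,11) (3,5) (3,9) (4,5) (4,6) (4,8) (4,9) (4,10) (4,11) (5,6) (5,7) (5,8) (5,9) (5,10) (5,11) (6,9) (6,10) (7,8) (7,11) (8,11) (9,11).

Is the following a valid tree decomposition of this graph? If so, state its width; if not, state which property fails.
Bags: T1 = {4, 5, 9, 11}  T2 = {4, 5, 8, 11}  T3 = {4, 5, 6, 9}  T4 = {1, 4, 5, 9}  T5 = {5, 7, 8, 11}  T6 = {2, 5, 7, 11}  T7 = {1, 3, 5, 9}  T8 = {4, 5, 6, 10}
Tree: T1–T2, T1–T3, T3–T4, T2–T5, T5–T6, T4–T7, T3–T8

Yes; width 3.

Vertex coverage: the bags together contain {1, 2, 3, 4, 5, 6, 7, 8, 9, 10, 11}, the full vertex set. Edge coverage: each edge of G has both endpoints in at least one bag. Running intersection: for every vertex, the bags containing it form a connected subtree. All three properties hold, so this is a valid tree decomposition of width max|bag| − 1 = 3, and hence tw(G) ≤ 3.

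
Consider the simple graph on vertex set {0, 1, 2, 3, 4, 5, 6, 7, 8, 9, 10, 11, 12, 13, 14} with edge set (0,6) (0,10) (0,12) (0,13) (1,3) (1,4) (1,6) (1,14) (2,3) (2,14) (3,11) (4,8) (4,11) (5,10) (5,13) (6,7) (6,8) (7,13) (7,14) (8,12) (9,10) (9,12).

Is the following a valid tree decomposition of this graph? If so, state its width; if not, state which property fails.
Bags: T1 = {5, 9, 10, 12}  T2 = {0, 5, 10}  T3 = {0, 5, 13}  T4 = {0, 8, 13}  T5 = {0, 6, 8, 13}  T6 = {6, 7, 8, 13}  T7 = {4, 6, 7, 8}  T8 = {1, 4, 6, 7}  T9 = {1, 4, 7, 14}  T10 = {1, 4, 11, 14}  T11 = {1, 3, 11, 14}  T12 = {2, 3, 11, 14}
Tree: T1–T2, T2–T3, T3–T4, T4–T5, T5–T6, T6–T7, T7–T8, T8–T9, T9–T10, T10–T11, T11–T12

No — edge (12,0) lies in no bag.

A tree decomposition must satisfy three properties: every vertex lies in some bag; for every edge, both endpoints lie together in some bag; and for every vertex, the bags containing it form a connected subtree. Here edge (12,0) lies in no bag, so the decomposition is invalid.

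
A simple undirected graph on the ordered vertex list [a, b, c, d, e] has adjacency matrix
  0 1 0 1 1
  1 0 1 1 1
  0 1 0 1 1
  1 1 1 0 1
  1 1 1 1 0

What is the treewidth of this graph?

A width-3 tree decomposition is:
Bags: B1 = {a, b, d, e}  B2 = {b, c, d, e}
Tree: B1–B2
Every bag has size at most 4, so the width is 4 − 1 = 3 and tw(G) ≤ 3. Conversely, {b, c, d, e} is a clique of size 4, and the vertices of any clique must share a bag in every tree decomposition; so some bag has ≥ 4 vertices and tw(G) ≥ 3. Therefore the treewidth is 3.

3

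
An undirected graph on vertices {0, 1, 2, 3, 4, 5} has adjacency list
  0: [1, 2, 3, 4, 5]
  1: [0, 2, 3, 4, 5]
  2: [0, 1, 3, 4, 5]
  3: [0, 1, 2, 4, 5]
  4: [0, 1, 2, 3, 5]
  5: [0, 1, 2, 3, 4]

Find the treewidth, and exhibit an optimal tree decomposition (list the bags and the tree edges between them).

Treewidth 5.
One such decomposition:
Bags: B1 = {0, 1, 2, 3, 4, 5}
Tree: (single bag)

A single bag containing all 6 vertices is trivially a valid decomposition of width 5. For the lower bound, the 6 vertices {0, 1, 2, 3, 4, 5} are pairwise adjacent, and any tree decomposition puts a clique entirely inside one bag — forcing width ≥ 5. Therefore the treewidth is 5.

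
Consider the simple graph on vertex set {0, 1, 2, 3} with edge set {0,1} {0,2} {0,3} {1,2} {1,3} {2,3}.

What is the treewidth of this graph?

A width-3 tree decomposition is:
Bags: B1 = {0, 1, 2, 3}
Tree: (single bag)
A single bag containing all 4 vertices is trivially a valid decomposition of width 3. Conversely, {0, 1, 2, 3} is a clique of size 4, and the vertices of any clique must share a bag in every tree decomposition; so some bag has ≥ 4 vertices and tw(G) ≥ 3. Therefore the treewidth is 3.

3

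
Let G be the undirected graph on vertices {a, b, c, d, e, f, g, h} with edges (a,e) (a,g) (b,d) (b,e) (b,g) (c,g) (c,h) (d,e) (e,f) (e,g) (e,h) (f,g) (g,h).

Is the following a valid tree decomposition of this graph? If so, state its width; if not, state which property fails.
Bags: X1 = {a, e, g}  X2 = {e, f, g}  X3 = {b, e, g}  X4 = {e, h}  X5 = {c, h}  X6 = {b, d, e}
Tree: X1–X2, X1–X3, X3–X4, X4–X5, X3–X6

No — edge (g,h) lies in no bag.

A tree decomposition must satisfy three properties: every vertex lies in some bag; for every edge, both endpoints lie together in some bag; and for every vertex, the bags containing it form a connected subtree. Here edge (g,h) lies in no bag, so the decomposition is invalid.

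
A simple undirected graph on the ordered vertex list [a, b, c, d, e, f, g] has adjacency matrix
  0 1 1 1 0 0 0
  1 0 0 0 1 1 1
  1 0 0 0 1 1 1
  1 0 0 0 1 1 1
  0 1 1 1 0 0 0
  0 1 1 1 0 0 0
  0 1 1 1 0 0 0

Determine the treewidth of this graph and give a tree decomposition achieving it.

The largest bag has 4 vertices, giving width 3; this decomposition certifies tw(G) ≤ 3. For the lower bound: the 4 vertex sets {b,g}, {c,e}, {d}, {f} are disjoint, each induces a connected subgraph, and every pair is joined by at least one edge of G. Contracting each set to a single vertex therefore yields K_{4} as a minor, and since treewidth is minor-monotone, tw(G) ≥ tw(K_{4}) = 3. The upper and lower bounds meet at 3, so that is the treewidth.

Treewidth 3.
One optimal decomposition is:
Bags: B1 = {b, c, d, g}  B2 = {b, c, d, e}  B3 = {b, c, d, f}  B4 = {a, b, c, d}
Tree: B1–B2, B2–B3, B3–B4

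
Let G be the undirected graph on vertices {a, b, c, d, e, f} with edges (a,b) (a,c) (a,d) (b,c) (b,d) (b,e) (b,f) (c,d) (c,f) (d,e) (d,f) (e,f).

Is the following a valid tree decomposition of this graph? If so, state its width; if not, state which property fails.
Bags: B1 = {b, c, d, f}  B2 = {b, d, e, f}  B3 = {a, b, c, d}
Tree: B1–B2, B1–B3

Yes; width 3.

Every vertex of G appears in some bag (union = {a, b, c, d, e, f}); every edge is covered by a bag; and for each vertex v the set of bags containing v is connected in the bag tree. The decomposition is therefore valid. The largest bag has 4 vertices, so the width is 3.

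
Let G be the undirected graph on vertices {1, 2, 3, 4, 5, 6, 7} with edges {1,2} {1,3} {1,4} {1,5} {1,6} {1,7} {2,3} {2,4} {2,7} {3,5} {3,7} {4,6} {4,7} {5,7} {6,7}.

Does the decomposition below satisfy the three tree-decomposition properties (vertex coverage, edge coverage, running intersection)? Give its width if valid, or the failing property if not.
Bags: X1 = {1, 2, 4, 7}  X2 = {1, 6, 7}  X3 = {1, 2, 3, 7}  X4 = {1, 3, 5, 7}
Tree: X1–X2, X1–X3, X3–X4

No — edge (4,6) lies in no bag.

A tree decomposition must satisfy three properties: every vertex lies in some bag; for every edge, both endpoints lie together in some bag; and for every vertex, the bags containing it form a connected subtree. Here edge (4,6) lies in no bag, so the decomposition is invalid.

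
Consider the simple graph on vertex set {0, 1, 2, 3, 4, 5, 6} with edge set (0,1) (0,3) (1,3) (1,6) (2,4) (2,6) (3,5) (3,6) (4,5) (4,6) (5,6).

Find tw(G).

2

A width-2 tree decomposition is:
Bags: B1 = {3, 5, 6}  B2 = {4, 5, 6}  B3 = {2, 4, 6}  B4 = {1, 3, 6}  B5 = {0, 1, 3}
Tree: B1–B2, B2–B3, B1–B4, B4–B5
The largest bag has 3 vertices, giving width 2; this decomposition certifies tw(G) ≤ 2. On the other hand G contains the 3-clique {0, 1, 3}. A clique must lie in a single bag of any decomposition, so no decomposition can have width below 2. Therefore the treewidth is 2.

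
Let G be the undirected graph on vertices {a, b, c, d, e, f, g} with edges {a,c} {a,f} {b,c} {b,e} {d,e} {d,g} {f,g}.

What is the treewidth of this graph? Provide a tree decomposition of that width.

Treewidth 2.
Bags: B1 = {d, f, g}  B2 = {a, d, f}  B3 = {a, c, d}  B4 = {b, c, d}  B5 = {b, d, e}
Tree: B1–B2, B2–B3, B3–B4, B4–B5

Every bag has size at most 3, so the width is 3 − 1 = 2 and tw(G) ≤ 2. For the lower bound, G contains the cycle d–g–f–a–c–b–e–d, so G is not a forest; only forests have treewidth ≤ 1, hence tw(G) ≥ 2. Therefore the treewidth is 2.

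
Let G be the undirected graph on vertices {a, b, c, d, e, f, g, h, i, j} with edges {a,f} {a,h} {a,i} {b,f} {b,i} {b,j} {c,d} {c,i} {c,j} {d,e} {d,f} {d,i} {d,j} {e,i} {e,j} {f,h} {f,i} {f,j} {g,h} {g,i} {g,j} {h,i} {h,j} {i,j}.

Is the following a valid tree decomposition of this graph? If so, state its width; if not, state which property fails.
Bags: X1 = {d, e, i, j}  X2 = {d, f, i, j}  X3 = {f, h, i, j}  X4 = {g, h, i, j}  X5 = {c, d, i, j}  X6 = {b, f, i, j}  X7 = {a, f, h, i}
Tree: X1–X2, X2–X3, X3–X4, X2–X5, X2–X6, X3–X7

Yes; width 3.

Checking the three conditions: (i) the bags cover all of {a, b, c, d, e, f, g, h, i, j}; (ii) for each edge, some bag contains both endpoints; (iii) the bags containing any fixed vertex form a subtree. All hold, so the decomposition is valid with width 4 − 1 = 3.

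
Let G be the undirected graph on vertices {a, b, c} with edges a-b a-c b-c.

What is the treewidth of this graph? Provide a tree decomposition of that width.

Treewidth 2.
Bags: B1 = {a, b, c}
Tree: (single bag)

A single bag containing all 3 vertices is trivially a valid decomposition of width 2. On the other hand G contains the 3-clique {a, b, c}. A clique must lie in a single bag of any decomposition, so no decomposition can have width below 2. The upper and lower bounds meet at 2, so that is the treewidth.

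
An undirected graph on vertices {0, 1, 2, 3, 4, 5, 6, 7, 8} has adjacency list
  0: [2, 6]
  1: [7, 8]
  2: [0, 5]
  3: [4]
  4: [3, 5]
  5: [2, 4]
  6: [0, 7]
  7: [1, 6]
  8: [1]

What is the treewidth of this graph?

A width-1 tree decomposition is:
Bags: B1 = {1, 8}  B2 = {1, 7}  B3 = {6, 7}  B4 = {0, 6}  B5 = {0, 2}  B6 = {2, 5}  B7 = {4, 5}  B8 = {3, 4}
Tree: B1–B2, B2–B3, B3–B4, B4–B5, B5–B6, B6–B7, B7–B8
Every bag has size at most 2, so the width is 2 − 1 = 1 and tw(G) ≤ 1. G has an edge, so its treewidth is at least 1. The upper and lower bounds meet at 1, so that is the treewidth.

1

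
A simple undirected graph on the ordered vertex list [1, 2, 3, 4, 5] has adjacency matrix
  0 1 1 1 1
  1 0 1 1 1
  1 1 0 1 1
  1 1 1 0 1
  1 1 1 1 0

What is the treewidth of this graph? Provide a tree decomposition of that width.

Treewidth 4.
One such decomposition:
Bags: B1 = {1, 2, 3, 4, 5}
Tree: (single bag)

A single bag containing all 5 vertices is trivially a valid decomposition of width 4. On the other hand G contains the 5-clique {1, 2, 3, 4, 5}. A clique must lie in a single bag of any decomposition, so no decomposition can have width below 4. Therefore the treewidth is 4.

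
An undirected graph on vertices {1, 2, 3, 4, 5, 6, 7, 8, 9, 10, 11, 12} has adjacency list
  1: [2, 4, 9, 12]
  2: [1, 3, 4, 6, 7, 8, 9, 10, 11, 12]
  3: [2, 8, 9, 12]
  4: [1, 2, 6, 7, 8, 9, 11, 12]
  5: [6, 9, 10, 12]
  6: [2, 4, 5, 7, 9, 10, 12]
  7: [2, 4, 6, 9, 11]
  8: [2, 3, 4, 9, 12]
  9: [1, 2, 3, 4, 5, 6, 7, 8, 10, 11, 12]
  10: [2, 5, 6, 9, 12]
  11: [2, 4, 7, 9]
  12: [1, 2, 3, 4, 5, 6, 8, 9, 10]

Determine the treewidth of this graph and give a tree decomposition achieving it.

The largest bag has 5 vertices, giving width 4; this decomposition certifies tw(G) ≤ 4. For the lower bound, the 5 vertices {2, 6, 9, 10, 12} are pairwise adjacent, and any tree decomposition puts a clique entirely inside one bag — forcing width ≥ 4. Therefore the treewidth is 4.

Treewidth 4.
One such decomposition:
Bags: B1 = {2, 4, 6, 9, 12}  B2 = {2, 6, 9, 10, 12}  B3 = {2, 4, 8, 9, 12}  B4 = {2, 4, 6, 7, 9}  B5 = {2, 3, 8, 9, 12}  B6 = {2, 4, 7, 9, 11}  B7 = {1, 2, 4, 9, 12}  B8 = {5, 6, 9, 10, 12}
Tree: B1–B2, B1–B3, B1–B4, B3–B5, B4–B6, B1–B7, B2–B8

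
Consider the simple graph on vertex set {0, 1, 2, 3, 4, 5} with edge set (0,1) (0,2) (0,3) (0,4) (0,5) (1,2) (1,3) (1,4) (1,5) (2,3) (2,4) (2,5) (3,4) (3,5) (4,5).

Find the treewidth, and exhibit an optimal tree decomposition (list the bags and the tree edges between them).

Treewidth 5.
Bags: B1 = {0, 1, 2, 3, 4, 5}
Tree: (single bag)

With just one bag of size 6, the width is 6 − 1 = 5, so tw(G) ≤ 5. Conversely, {0, 1, 2, 3, 4, 5} is a clique of size 6, and the vertices of any clique must share a bag in every tree decomposition; so some bag has ≥ 6 vertices and tw(G) ≥ 5. Hence tw(G) = 5 exactly.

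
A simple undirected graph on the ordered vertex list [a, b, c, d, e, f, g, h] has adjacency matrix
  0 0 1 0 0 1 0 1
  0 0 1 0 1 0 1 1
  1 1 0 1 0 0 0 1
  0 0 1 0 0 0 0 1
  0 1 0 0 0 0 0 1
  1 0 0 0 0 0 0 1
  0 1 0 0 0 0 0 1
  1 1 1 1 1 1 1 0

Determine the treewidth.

A width-2 tree decomposition is:
Bags: B1 = {b, c, h}  B2 = {a, c, h}  B3 = {c, d, h}  B4 = {b, e, h}  B5 = {b, g, h}  B6 = {a, f, h}
Tree: B1–B2, B1–B3, B1–B4, B1–B5, B2–B6
Each bag holds 3 vertices, so the decomposition has width 2, which upper-bounds the treewidth. Conversely, {c, d, h} is a clique of size 3, and the vertices of any clique must share a bag in every tree decomposition; so some bag has ≥ 3 vertices and tw(G) ≥ 2. Combining the bounds, tw(G) = 2.

2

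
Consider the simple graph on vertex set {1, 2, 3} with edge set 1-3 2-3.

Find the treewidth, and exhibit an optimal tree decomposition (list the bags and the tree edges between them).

Treewidth 1.
Bags: B1 = {1, 3}  B2 = {2, 3}
Tree: B1–B2

Each bag holds 2 vertices, so the decomposition has width 1, which upper-bounds the treewidth. Any graph with an edge has treewidth ≥ 1, and G has the edge 3–1. The upper and lower bounds meet at 1, so that is the treewidth.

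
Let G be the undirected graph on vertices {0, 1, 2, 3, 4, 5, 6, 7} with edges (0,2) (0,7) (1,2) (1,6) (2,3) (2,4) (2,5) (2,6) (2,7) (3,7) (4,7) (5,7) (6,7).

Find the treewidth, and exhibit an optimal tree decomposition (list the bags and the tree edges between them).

Treewidth 2.
One optimal decomposition is:
Bags: B1 = {2, 3, 7}  B2 = {2, 6, 7}  B3 = {2, 4, 7}  B4 = {1, 2, 6}  B5 = {2, 5, 7}  B6 = {0, 2, 7}
Tree: B1–B2, B2–B3, B2–B4, B3–B5, B2–B6

The largest bag has 3 vertices, giving width 2; this decomposition certifies tw(G) ≤ 2. On the other hand G contains the 3-clique {1, 2, 6}. A clique must lie in a single bag of any decomposition, so no decomposition can have width below 2. The upper and lower bounds meet at 2, so that is the treewidth.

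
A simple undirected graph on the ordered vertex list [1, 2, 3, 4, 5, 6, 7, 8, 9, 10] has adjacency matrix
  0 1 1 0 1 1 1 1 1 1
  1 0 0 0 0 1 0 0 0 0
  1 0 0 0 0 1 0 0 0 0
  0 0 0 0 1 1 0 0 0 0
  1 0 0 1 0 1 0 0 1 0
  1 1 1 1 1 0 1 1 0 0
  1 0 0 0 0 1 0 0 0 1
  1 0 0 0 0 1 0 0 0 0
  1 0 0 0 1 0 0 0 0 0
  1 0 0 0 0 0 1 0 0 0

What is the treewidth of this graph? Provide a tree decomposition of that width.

Each bag holds 3 vertices, so the decomposition has width 2, which upper-bounds the treewidth. For the lower bound, the 3 vertices {1, 5, 9} are pairwise adjacent, and any tree decomposition puts a clique entirely inside one bag — forcing width ≥ 2. Combining the bounds, tw(G) = 2.

Treewidth 2.
Bags: B1 = {1, 5, 6}  B2 = {1, 5, 9}  B3 = {4, 5, 6}  B4 = {1, 3, 6}  B5 = {1, 6, 8}  B6 = {1, 6, 7}  B7 = {1, 2, 6}  B8 = {1, 7, 10}
Tree: B1–B2, B1–B3, B1–B4, B1–B5, B4–B6, B5–B7, B6–B8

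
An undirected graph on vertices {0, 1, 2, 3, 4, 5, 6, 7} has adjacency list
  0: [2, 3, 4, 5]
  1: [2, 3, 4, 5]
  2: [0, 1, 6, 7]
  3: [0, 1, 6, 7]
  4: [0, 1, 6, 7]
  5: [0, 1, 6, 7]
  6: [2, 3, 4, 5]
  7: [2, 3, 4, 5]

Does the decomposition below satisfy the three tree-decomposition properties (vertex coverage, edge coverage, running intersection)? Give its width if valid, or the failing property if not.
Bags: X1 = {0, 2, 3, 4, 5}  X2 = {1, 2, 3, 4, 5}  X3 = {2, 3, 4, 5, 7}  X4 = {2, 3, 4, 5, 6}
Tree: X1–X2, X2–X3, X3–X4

Every vertex of G appears in some bag (union = {0, 1, 2, 3, 4, 5, 6, 7}); every edge is covered by a bag; and for each vertex v the set of bags containing v is connected in the bag tree. The decomposition is therefore valid. The largest bag has 5 vertices, so the width is 4.

Yes; width 4.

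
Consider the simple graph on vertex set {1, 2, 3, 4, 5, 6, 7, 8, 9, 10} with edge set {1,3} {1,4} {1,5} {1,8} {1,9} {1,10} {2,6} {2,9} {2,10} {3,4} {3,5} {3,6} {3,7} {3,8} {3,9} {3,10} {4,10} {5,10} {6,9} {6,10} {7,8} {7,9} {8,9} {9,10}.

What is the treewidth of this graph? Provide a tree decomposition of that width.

Treewidth 3.
Bags: B1 = {1, 3, 9, 10}  B2 = {3, 6, 9, 10}  B3 = {1, 3, 8, 9}  B4 = {1, 3, 4, 10}  B5 = {1, 3, 5, 10}  B6 = {2, 6, 9, 10}  B7 = {3, 7, 8, 9}
Tree: B1–B2, B1–B3, B1–B4, B1–B5, B2–B6, B3–B7

The largest bag has 4 vertices, giving width 3; this decomposition certifies tw(G) ≤ 3. On the other hand G contains the 4-clique {2, 6, 9, 10}. A clique must lie in a single bag of any decomposition, so no decomposition can have width below 3. The upper and lower bounds meet at 3, so that is the treewidth.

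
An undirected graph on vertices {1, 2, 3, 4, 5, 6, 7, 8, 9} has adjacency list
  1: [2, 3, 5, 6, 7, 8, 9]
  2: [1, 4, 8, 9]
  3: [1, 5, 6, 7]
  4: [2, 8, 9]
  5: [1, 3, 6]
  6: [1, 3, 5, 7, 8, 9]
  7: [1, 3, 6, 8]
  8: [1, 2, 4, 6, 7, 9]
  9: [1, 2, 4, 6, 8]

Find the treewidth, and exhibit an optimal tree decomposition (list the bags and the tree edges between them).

Treewidth 3.
One such decomposition:
Bags: B1 = {1, 6, 7, 8}  B2 = {1, 3, 6, 7}  B3 = {1, 6, 8, 9}  B4 = {1, 2, 8, 9}  B5 = {2, 4, 8, 9}  B6 = {1, 3, 5, 6}
Tree: B1–B2, B1–B3, B3–B4, B4–B5, B2–B6

Each bag holds 4 vertices, so the decomposition has width 3, which upper-bounds the treewidth. For the lower bound, the 4 vertices {1, 2, 8, 9} are pairwise adjacent, and any tree decomposition puts a clique entirely inside one bag — forcing width ≥ 3. Hence tw(G) = 3 exactly.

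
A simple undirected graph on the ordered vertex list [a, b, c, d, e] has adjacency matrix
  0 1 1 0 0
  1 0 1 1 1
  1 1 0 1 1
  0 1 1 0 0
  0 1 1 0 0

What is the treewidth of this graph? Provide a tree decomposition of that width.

Treewidth 2.
One optimal decomposition is:
Bags: B1 = {b, c, e}  B2 = {b, c, d}  B3 = {a, b, c}
Tree: B1–B2, B2–B3

Each bag holds 3 vertices, so the decomposition has width 2, which upper-bounds the treewidth. On the other hand G contains the 3-clique {b, c, d}. A clique must lie in a single bag of any decomposition, so no decomposition can have width below 2. The upper and lower bounds meet at 2, so that is the treewidth.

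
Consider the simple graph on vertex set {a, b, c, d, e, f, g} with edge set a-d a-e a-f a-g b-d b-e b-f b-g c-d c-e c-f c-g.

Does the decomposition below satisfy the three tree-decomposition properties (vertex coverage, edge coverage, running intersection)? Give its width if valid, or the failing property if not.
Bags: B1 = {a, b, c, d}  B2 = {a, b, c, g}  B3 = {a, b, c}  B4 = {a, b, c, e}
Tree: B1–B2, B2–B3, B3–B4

A tree decomposition must satisfy three properties: every vertex lies in some bag; for every edge, both endpoints lie together in some bag; and for every vertex, the bags containing it form a connected subtree. Here vertex f appears in no bag, so the decomposition is invalid.

No — vertex f appears in no bag.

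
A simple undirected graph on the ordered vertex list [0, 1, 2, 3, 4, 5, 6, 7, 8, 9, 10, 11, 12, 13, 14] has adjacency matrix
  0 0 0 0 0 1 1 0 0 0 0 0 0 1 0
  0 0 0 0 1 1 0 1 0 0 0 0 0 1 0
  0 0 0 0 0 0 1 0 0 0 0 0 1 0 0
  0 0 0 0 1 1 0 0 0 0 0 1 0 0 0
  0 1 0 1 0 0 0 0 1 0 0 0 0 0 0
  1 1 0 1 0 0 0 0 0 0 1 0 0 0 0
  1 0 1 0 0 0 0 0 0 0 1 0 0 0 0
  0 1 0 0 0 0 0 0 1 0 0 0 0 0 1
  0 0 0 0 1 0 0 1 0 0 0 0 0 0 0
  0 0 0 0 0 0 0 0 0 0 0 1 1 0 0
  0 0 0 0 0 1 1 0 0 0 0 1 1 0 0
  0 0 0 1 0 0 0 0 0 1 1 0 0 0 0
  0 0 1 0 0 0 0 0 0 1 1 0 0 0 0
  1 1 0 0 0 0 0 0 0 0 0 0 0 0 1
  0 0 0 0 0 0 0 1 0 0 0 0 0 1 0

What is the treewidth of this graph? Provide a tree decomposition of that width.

Treewidth 3.
One optimal decomposition is:
Bags: B1 = {4, 7, 8, 14}  B2 = {1, 4, 7, 14}  B3 = {1, 4, 13, 14}  B4 = {1, 3, 4, 13}  B5 = {1, 3, 5, 13}  B6 = {0, 3, 5, 13}  B7 = {0, 3, 5, 11}  B8 = {0, 5, 10, 11}  B9 = {0, 6, 10, 11}  B10 = {6, 9, 10, 11}  B11 = {6, 9, 10, 12}  B12 = {2, 6, 9, 12}
Tree: B1–B2, B2–B3, B3–B4, B4–B5, B5–B6, B6–B7, B7–B8, B8–B9, B9–B10, B10–B11, B11–B12

Every bag has size at most 4, so the width is 4 − 1 = 3 and tw(G) ≤ 3. For the lower bound: the 4 vertex sets {7,8,14}, {4}, {1}, {0,3,5,13} are disjoint, each induces a connected subgraph, and every pair is joined by at least one edge of G. Contracting each set to a single vertex therefore yields K_{4} as a minor, and since treewidth is minor-monotone, tw(G) ≥ tw(K_{4}) = 3. The upper and lower bounds meet at 3, so that is the treewidth.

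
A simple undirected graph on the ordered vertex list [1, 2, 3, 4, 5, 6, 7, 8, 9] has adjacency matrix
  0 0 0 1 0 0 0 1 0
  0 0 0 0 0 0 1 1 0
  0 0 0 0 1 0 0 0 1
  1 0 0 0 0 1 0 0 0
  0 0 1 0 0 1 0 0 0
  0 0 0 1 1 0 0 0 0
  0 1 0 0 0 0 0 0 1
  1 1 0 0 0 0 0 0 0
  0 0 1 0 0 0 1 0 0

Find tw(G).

A width-2 tree decomposition is:
Bags: B1 = {2, 7, 9}  B2 = {2, 8, 9}  B3 = {1, 8, 9}  B4 = {1, 4, 9}  B5 = {4, 6, 9}  B6 = {5, 6, 9}  B7 = {3, 5, 9}
Tree: B1–B2, B2–B3, B3–B4, B4–B5, B5–B6, B6–B7
Every bag has size at most 3, so the width is 3 − 1 = 2 and tw(G) ≤ 2. The edges 9–7–2–8–1–4–6–5–3–9 form a cycle, so G is not a tree and its treewidth is at least 2. Therefore the treewidth is 2.

2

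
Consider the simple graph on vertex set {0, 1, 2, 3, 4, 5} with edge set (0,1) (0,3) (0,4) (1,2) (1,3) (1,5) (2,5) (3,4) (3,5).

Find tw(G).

2

A width-2 tree decomposition is:
Bags: B1 = {1, 3, 5}  B2 = {0, 1, 3}  B3 = {1, 2, 5}  B4 = {0, 3, 4}
Tree: B1–B2, B1–B3, B2–B4
Each bag holds 3 vertices, so the decomposition has width 2, which upper-bounds the treewidth. On the other hand G contains the 3-clique {1, 2, 5}. A clique must lie in a single bag of any decomposition, so no decomposition can have width below 2. Combining the bounds, tw(G) = 2.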